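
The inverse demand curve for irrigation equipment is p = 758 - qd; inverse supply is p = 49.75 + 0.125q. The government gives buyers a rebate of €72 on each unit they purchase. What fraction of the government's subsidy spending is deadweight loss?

Pre-subsidy: 758 - q = 49.75 + 0.125q gives q* = 5666/9 and p* = 1156/9.
With the rebate, buyers effectively pay pb = ps − 72, where ps is the price sellers receive.
On the curves, pb = 758 - q and ps = 49.75 + 0.125q; the wedge ps − pb = 72 gives 49.75 + 0.125q − (758 - q) = 72, so q' = 6242/9.
Then pb = 758 − 1·(6242/9) = 580/9 and ps = 49.75 + 0.125·(6242/9) = 1228/9.
ΔCS = ½(5666/9 + 6242/9)(1156/9 − 580/9) = 381056/9; ΔPS = ½(5666/9 + 6242/9)(1228/9 − 1156/9) = 47632/9.
Government spending = 72 × 6242/9 = 49936.
DWL = ½ × 72 × (6242/9 − 5666/9) = 2304; fraction = 2304 / 49936 = 144/3121.

DWL / government spending = 144/3121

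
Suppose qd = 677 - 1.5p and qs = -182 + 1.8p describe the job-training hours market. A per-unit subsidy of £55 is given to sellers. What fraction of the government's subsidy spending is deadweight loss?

Pre-subsidy: 677 - 1.5p = -182 + 1.8p gives p* = 8590/33, q* = 3152/11.
With the subsidy, sellers receive ps = pb + 55 for each unit, where pb is the price buyers pay.
Supply in terms of pb becomes qs = -182 + 1.8(pb + 55) = -83 + 1.8pb. Setting this equal to demand: 677 - 1.5pb = -83 + 1.8pb, so pb = 7600/33.
Sellers receive ps = 7600/33 + 55 = 9415/33; q' = 677 − 1.5·(7600/33) = 3647/11.
ΔCS = ½(3152/11 + 3647/11)(8590/33 − 7600/33) = 101985/11; ΔPS = ½(3152/11 + 3647/11)(9415/33 − 8590/33) = 169975/22.
Government spending = 55 × 3647/11 = 18235.
DWL = ½ × 55 × (3647/11 − 3152/11) = 1237.5; fraction = 1237.5 / 18235 = 495/7294.

DWL / government spending = 495/7294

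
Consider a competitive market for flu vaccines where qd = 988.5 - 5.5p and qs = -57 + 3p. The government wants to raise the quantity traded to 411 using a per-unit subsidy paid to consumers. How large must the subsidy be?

Required subsidy s = 51 per unit

At q = 411, invert demand for the buyer price: pb = (988.5 − 411)/5.5 = 105; invert supply for the seller price: ps = (411 − (-57))/3 = 156.
The subsidy must fill the gap: s = ps − pb = 156 − 105 = 51.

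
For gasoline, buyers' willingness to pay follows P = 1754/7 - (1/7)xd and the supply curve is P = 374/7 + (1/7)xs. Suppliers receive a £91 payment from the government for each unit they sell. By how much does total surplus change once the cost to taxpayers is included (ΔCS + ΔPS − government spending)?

Pre-subsidy: 1754/7 - (1/7)x = 374/7 + (1/7)x gives x* = 690 and P* = 152.
With the subsidy, sellers receive Ps = Pb + 91 for each unit, where Pb is the price buyers pay.
On the curves, Pb = 1754/7 - (1/7)x and Ps = 374/7 + (1/7)x; the wedge Ps − Pb = 91 gives 374/7 + (1/7)x − (1754/7 - (1/7)x) = 91, so x' = 1008.5.
Then Pb = 1754/7 − (1/7)·1008.5 = 106.5 and Ps = 374/7 + (1/7)·1008.5 = 197.5.
ΔCS = ½(690 + 1008.5)(152 − 106.5) = 38640.875; ΔPS = ½(690 + 1008.5)(197.5 − 152) = 38640.875.
Government spending = 91 × 1008.5 = 91773.5.
Net change = 38640.875 + 38640.875 − 91773.5 = -14491.75. The loss equals the DWL triangle ½·91·318.5.

Net change in total surplus = -£14491.75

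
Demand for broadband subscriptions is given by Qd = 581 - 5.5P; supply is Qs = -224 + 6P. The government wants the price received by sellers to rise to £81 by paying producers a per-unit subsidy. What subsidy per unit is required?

Required subsidy s = £23 per unit

At a seller price of 81, quantity supplied is -224 + 6·81 = 262.
Buyers absorb 262 only when they pay Pb with 581 − 5.5·Pb = 262, i.e. Pb = 58.
s = Ps − Pb = 81 − 58 = 23.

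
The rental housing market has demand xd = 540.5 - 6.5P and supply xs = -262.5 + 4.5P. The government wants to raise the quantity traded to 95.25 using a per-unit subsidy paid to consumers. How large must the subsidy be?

At x = 95.25, invert demand for the buyer price: Pb = (540.5 − 95.25)/6.5 = 68.5; invert supply for the seller price: Ps = (95.25 − (-262.5))/4.5 = 79.5.
The subsidy must fill the gap: s = Ps − Pb = 79.5 − 68.5 = 11.

Required subsidy s = 11 per unit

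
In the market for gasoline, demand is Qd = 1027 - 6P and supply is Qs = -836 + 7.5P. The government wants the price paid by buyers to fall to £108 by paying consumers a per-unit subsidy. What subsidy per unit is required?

Required subsidy s = £54 per unit

At a buyer price of 108, quantity demanded is 1027 − 6·108 = 379.
Sellers supply 379 only when they receive Ps with -836 + 7.5·Ps = 379, i.e. Ps = 162.
s = Ps − Pb = 162 − 108 = 54.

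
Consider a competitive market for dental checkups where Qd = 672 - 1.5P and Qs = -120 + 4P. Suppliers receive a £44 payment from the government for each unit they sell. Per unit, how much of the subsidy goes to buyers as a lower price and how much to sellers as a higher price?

Buyers gain £32 per unit; sellers gain £12 per unit

Pre-subsidy: 672 - 1.5P = -120 + 4P gives P* = 144, Q* = 456.
With the subsidy, sellers receive Ps = Pb + 44 for each unit, where Pb is the price buyers pay.
Supply in terms of Pb becomes Qs = -120 + 4(Pb + 44) = 56 + 4Pb. Setting this equal to demand: 672 - 1.5Pb = 56 + 4Pb, so Pb = 112.
Sellers receive Ps = 112 + 44 = 156; Q' = 672 − 1.5·112 = 504.
Buyers' price falls by P* − Pb = 144 − 112 = 32; sellers' price rises by Ps − P* = 156 − 144 = 12.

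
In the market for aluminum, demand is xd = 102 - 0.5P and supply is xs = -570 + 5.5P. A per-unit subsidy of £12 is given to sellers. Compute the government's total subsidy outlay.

Government cost = £618

Pre-subsidy: 102 - 0.5P = -570 + 5.5P gives P* = 112, x* = 46.
With the subsidy, sellers receive Ps = Pb + 12 for each unit, where Pb is the price buyers pay.
Supply in terms of Pb becomes xs = -570 + 5.5(Pb + 12) = -504 + 5.5Pb. Setting this equal to demand: 102 - 0.5Pb = -504 + 5.5Pb, so Pb = 101.
Sellers receive Ps = 101 + 12 = 113; x' = 102 − 0.5·101 = 51.5.
Government outlay = subsidy × quantity = 12 × 51.5 = 618.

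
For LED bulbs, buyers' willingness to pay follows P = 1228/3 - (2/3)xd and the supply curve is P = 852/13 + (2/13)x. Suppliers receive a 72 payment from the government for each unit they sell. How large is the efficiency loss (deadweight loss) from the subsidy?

Pre-subsidy: 1228/3 - (2/3)x = 852/13 + (2/13)x gives x* = 419 and P* = 130.
With the subsidy, sellers receive Ps = Pb + 72 for each unit, where Pb is the price buyers pay.
On the curves, Pb = 1228/3 - (2/3)x and Ps = 852/13 + (2/13)x; the wedge Ps − Pb = 72 gives 852/13 + (2/13)x − (1228/3 - (2/3)x) = 72, so x' = 506.75.
Then Pb = 1228/3 − (2/3)·506.75 = 71.5 and Ps = 852/13 + (2/13)·506.75 = 143.5.
The subsidy expands output by 506.75 − 419 = 87.75 past the efficient level; on those units the gap between marginal cost and willingness to pay runs from 0 up to 72.
DWL = ½ × 72 × 87.75 = 3159.

Deadweight loss = 3159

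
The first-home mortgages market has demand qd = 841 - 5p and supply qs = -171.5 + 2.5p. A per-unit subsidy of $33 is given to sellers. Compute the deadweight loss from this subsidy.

Pre-subsidy: 841 - 5p = -171.5 + 2.5p gives p* = 135, q* = 166.
With the subsidy, sellers receive ps = pb + 33 for each unit, where pb is the price buyers pay.
Supply in terms of pb becomes qs = -171.5 + 2.5(pb + 33) = -89 + 2.5pb. Setting this equal to demand: 841 - 5pb = -89 + 2.5pb, so pb = 124.
Sellers receive ps = 124 + 33 = 157; q' = 841 − 5·124 = 221.
The subsidy expands output by 221 − 166 = 55 past the efficient level; on those units the gap between marginal cost and willingness to pay runs from 0 up to 33.
DWL = ½ × 33 × 55 = 907.5.

Deadweight loss = $907.5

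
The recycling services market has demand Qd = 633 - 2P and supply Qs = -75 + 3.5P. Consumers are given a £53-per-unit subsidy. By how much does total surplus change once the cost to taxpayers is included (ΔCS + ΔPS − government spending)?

Net change in total surplus = -19663/11

Pre-subsidy: 633 - 2P = -75 + 3.5P gives P* = 1416/11, Q* = 4131/11.
With the rebate, buyers effectively pay Pb = Ps − 53, where Ps is the price sellers receive.
Demand in terms of Ps becomes Qd = 633 − 2(Ps − 53) = 739 - 2Ps. Setting this equal to supply: 739 - 2Ps = -75 + 3.5Ps, so Ps = 148.
Buyers pay Pb = 148 − 53 = 95; Q' = -75 + 3.5·148 = 443.
ΔCS = ½(4131/11 + 443)(1416/11 − 95) = 1670242/121; ΔPS = ½(4131/11 + 443)(148 − 1416/11) = 954424/121.
Government spending = 53 × 443 = 23479.
Net change = 1670242/121 + 954424/121 − 23479 = -19663/11. The loss equals the DWL triangle ½·53·742/11.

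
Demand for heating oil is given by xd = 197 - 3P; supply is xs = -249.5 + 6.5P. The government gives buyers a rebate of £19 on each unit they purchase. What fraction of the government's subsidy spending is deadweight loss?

Pre-subsidy: 197 - 3P = -249.5 + 6.5P gives P* = 47, x* = 56.
With the rebate, buyers effectively pay Pb = Ps − 19, where Ps is the price sellers receive.
Demand in terms of Ps becomes xd = 197 − 3(Ps − 19) = 254 - 3Ps. Setting this equal to supply: 254 - 3Ps = -249.5 + 6.5Ps, so Ps = 53.
Buyers pay Pb = 53 − 19 = 34; x' = -249.5 + 6.5·53 = 95.
ΔCS = ½(56 + 95)(47 − 34) = 981.5; ΔPS = ½(56 + 95)(53 − 47) = 453.
Government spending = 19 × 95 = 1805.
DWL = ½ × 19 × (95 − 56) = 370.5; fraction = 370.5 / 1805 = 39/190.

DWL / government spending = 39/190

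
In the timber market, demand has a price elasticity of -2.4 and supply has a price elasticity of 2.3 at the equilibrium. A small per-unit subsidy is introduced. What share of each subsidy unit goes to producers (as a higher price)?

Producer share = 24/47

For a small subsidy around the equilibrium, the benefit split depends on the relative slopes, which at a point are proportional to the elasticities.
Buyer share = εs/(εs + |εd|) = 2.3/(2.3 + 2.4) = 23/47; seller share = |εd|/(εs + |εd|) = 24/47.
So producers capture 24/47 of the subsidy.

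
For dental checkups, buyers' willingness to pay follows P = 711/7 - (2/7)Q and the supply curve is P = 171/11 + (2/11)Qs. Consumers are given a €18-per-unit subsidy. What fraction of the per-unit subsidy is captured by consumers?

Pre-subsidy: 711/7 - (2/7)Q = 171/11 + (2/11)Q gives Q* = 184 and P* = 49.
With the rebate, buyers effectively pay Pb = Ps − 18, where Ps is the price sellers receive.
On the curves, Pb = 711/7 - (2/7)Q and Ps = 171/11 + (2/11)Q; the wedge Ps − Pb = 18 gives 171/11 + (2/11)Q − (711/7 - (2/7)Q) = 18, so Q' = 222.5.
Then Pb = 711/7 − (2/7)·222.5 = 38 and Ps = 171/11 + (2/11)·222.5 = 56.
Buyers' price falls by P* − Pb = 49 − 38 = 11; sellers' price rises by Ps − P* = 56 − 49 = 7.
So consumers capture 11/18 = 11/18 of each unit of subsidy.

Consumer share = 11/18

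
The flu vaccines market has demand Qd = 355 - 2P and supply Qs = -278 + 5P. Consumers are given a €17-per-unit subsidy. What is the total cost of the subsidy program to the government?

Government cost = 23613/7

Pre-subsidy: 355 - 2P = -278 + 5P gives P* = 633/7, Q* = 1219/7.
With the rebate, buyers effectively pay Pb = Ps − 17, where Ps is the price sellers receive.
Demand in terms of Ps becomes Qd = 355 − 2(Ps − 17) = 389 - 2Ps. Setting this equal to supply: 389 - 2Ps = -278 + 5Ps, so Ps = 667/7.
Buyers pay Pb = 667/7 − 17 = 548/7; Q' = -278 + 5·(667/7) = 1389/7.
Government outlay = subsidy × quantity = 17 × 1389/7 = 23613/7.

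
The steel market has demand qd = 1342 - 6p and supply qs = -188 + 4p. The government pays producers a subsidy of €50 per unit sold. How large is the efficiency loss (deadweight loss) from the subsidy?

Deadweight loss = €3000

Pre-subsidy: 1342 - 6p = -188 + 4p gives p* = 153, q* = 424.
With the subsidy, sellers receive ps = pb + 50 for each unit, where pb is the price buyers pay.
Supply in terms of pb becomes qs = -188 + 4(pb + 50) = 12 + 4pb. Setting this equal to demand: 1342 - 6pb = 12 + 4pb, so pb = 133.
Sellers receive ps = 133 + 50 = 183; q' = 1342 − 6·133 = 544.
The subsidy expands output by 544 − 424 = 120 past the efficient level; on those units the gap between marginal cost and willingness to pay runs from 0 up to 50.
DWL = ½ × 50 × 120 = 3000.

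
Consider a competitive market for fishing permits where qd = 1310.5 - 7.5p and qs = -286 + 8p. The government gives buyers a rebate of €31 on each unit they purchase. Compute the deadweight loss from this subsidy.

Pre-subsidy: 1310.5 - 7.5p = -286 + 8p gives p* = 103, q* = 538.
With the rebate, buyers effectively pay pb = ps − 31, where ps is the price sellers receive.
Demand in terms of ps becomes qd = 1310.5 − 7.5(ps − 31) = 1543 - 7.5ps. Setting this equal to supply: 1543 - 7.5ps = -286 + 8ps, so ps = 118.
Buyers pay pb = 118 − 31 = 87; q' = -286 + 8·118 = 658.
The subsidy expands output by 658 − 538 = 120 past the efficient level; on those units the gap between marginal cost and willingness to pay runs from 0 up to 31.
DWL = ½ × 31 × 120 = 1860.

Deadweight loss = €1860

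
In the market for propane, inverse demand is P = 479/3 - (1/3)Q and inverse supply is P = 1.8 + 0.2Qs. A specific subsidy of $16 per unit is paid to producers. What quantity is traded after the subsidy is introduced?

Q' = 326

Pre-subsidy: 479/3 - (1/3)Q = 1.8 + 0.2Q gives Q* = 296 and P* = 61.
With the subsidy, sellers receive Ps = Pb + 16 for each unit, where Pb is the price buyers pay.
On the curves, Pb = 479/3 - (1/3)Q and Ps = 1.8 + 0.2Q; the wedge Ps − Pb = 16 gives 1.8 + 0.2Q − (479/3 - (1/3)Q) = 16, so Q' = 326.
Then Pb = 479/3 − (1/3)·326 = 51 and Ps = 1.8 + 0.2·326 = 67.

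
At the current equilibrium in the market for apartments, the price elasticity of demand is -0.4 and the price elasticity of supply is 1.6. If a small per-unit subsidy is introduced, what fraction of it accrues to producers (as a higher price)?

Producer share = 0.2

For a small subsidy around the equilibrium, the benefit split depends on the relative slopes, which at a point are proportional to the elasticities.
Buyer share = εs/(εs + |εd|) = 1.6/(1.6 + 0.4) = 0.8; seller share = |εd|/(εs + |εd|) = 0.2.
So producers capture 0.2 of the subsidy.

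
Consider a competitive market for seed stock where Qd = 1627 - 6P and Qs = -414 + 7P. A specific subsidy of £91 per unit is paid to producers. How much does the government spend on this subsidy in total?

Pre-subsidy: 1627 - 6P = -414 + 7P gives P* = 157, Q* = 685.
With the subsidy, sellers receive Ps = Pb + 91 for each unit, where Pb is the price buyers pay.
Supply in terms of Pb becomes Qs = -414 + 7(Pb + 91) = 223 + 7Pb. Setting this equal to demand: 1627 - 6Pb = 223 + 7Pb, so Pb = 108.
Sellers receive Ps = 108 + 91 = 199; Q' = 1627 − 6·108 = 979.
Government outlay = subsidy × quantity = 91 × 979 = 89089.

Government cost = £89089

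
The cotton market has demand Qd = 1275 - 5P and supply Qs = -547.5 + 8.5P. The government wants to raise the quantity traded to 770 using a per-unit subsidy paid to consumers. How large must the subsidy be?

Required subsidy s = 54 per unit

At Q = 770, invert demand for the buyer price: Pb = (1275 − 770)/5 = 101; invert supply for the seller price: Ps = (770 − (-547.5))/8.5 = 155.
The subsidy must fill the gap: s = Ps − Pb = 155 − 101 = 54.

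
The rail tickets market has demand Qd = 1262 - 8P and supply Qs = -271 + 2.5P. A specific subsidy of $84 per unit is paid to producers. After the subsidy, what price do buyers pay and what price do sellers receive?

Buyers pay $126; sellers receive $210

Pre-subsidy: 1262 - 8P = -271 + 2.5P gives P* = 146, Q* = 94.
With the subsidy, sellers receive Ps = Pb + 84 for each unit, where Pb is the price buyers pay.
Supply in terms of Pb becomes Qs = -271 + 2.5(Pb + 84) = -61 + 2.5Pb. Setting this equal to demand: 1262 - 8Pb = -61 + 2.5Pb, so Pb = 126.
Sellers receive Ps = 126 + 84 = 210; Q' = 1262 − 8·126 = 254.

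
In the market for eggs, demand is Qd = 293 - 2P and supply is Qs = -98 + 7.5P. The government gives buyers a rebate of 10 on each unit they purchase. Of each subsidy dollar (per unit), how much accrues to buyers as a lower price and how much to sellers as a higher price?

Buyers gain 150/19 per unit; sellers gain 40/19 per unit

Pre-subsidy: 293 - 2P = -98 + 7.5P gives P* = 782/19, Q* = 4003/19.
With the rebate, buyers effectively pay Pb = Ps − 10, where Ps is the price sellers receive.
Demand in terms of Ps becomes Qd = 293 − 2(Ps − 10) = 313 - 2Ps. Setting this equal to supply: 313 - 2Ps = -98 + 7.5Ps, so Ps = 822/19.
Buyers pay Pb = 822/19 − 10 = 632/19; Q' = -98 + 7.5·(822/19) = 4303/19.
Buyers' price falls by P* − Pb = 782/19 − 632/19 = 150/19; sellers' price rises by Ps − P* = 822/19 − 782/19 = 40/19.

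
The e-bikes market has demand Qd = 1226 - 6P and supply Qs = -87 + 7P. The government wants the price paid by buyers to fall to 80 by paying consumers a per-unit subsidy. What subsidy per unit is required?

At a buyer price of 80, quantity demanded is 1226 − 6·80 = 746.
Sellers supply 746 only when they receive Ps with -87 + 7·Ps = 746, i.e. Ps = 119.
s = Ps − Pb = 119 − 80 = 39.

Required subsidy s = 39 per unit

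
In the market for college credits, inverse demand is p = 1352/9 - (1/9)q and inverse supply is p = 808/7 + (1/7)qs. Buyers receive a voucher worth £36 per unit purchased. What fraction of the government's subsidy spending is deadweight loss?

DWL / government spending = 567/2230

Pre-subsidy: 1352/9 - (1/9)q = 808/7 + (1/7)q gives q* = 137 and p* = 135.
With the rebate, buyers effectively pay pb = ps − 36, where ps is the price sellers receive.
On the curves, pb = 1352/9 - (1/9)q and ps = 808/7 + (1/7)q; the wedge ps − pb = 36 gives 808/7 + (1/7)q − (1352/9 - (1/9)q) = 36, so q' = 278.75.
Then pb = 1352/9 − (1/9)·278.75 = 119.25 and ps = 808/7 + (1/7)·278.75 = 155.25.
ΔCS = ½(137 + 278.75)(135 − 119.25) = 3274.03125; ΔPS = ½(137 + 278.75)(155.25 − 135) = 4209.46875.
Government spending = 36 × 278.75 = 10035.
DWL = ½ × 36 × (278.75 − 137) = 2551.5; fraction = 2551.5 / 10035 = 567/2230.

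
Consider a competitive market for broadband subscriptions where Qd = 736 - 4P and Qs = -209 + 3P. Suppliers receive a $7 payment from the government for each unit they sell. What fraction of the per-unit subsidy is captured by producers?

Producer share = 4/7

Pre-subsidy: 736 - 4P = -209 + 3P gives P* = 135, Q* = 196.
With the subsidy, sellers receive Ps = Pb + 7 for each unit, where Pb is the price buyers pay.
Supply in terms of Pb becomes Qs = -209 + 3(Pb + 7) = -188 + 3Pb. Setting this equal to demand: 736 - 4Pb = -188 + 3Pb, so Pb = 132.
Sellers receive Ps = 132 + 7 = 139; Q' = 736 − 4·132 = 208.
Buyers' price falls by P* − Pb = 135 − 132 = 3; sellers' price rises by Ps − P* = 139 − 135 = 4.
So producers capture 4/7 = 4/7 of each unit of subsidy.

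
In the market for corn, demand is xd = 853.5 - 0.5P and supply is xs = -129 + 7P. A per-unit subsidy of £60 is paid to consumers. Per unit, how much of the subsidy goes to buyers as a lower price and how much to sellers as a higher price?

Buyers gain £56 per unit; sellers gain £4 per unit

Pre-subsidy: 853.5 - 0.5P = -129 + 7P gives P* = 131, x* = 788.
With the rebate, buyers effectively pay Pb = Ps − 60, where Ps is the price sellers receive.
Demand in terms of Ps becomes xd = 853.5 − 0.5(Ps − 60) = 883.5 - 0.5Ps. Setting this equal to supply: 883.5 - 0.5Ps = -129 + 7Ps, so Ps = 135.
Buyers pay Pb = 135 − 60 = 75; x' = -129 + 7·135 = 816.
Buyers' price falls by P* − Pb = 131 − 75 = 56; sellers' price rises by Ps − P* = 135 − 131 = 4.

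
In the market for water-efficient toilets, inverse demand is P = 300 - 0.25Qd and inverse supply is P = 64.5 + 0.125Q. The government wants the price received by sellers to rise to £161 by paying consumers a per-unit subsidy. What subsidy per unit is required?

At a seller price of 161, quantity supplied is -516 + 8·161 = 772.
Buyers absorb 772 only when they pay Pb = 300 − 0.25·772 = 107.
s = Ps − Pb = 161 − 107 = 54.

Required subsidy s = £54 per unit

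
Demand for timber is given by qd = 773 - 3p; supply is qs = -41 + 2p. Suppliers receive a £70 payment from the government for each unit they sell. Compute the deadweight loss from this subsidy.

Deadweight loss = £2940

Pre-subsidy: 773 - 3p = -41 + 2p gives p* = 162.8, q* = 284.6.
With the subsidy, sellers receive ps = pb + 70 for each unit, where pb is the price buyers pay.
Supply in terms of pb becomes qs = -41 + 2(pb + 70) = 99 + 2pb. Setting this equal to demand: 773 - 3pb = 99 + 2pb, so pb = 134.8.
Sellers receive ps = 134.8 + 70 = 204.8; q' = 773 − 3·134.8 = 368.6.
The subsidy expands output by 368.6 − 284.6 = 84 past the efficient level; on those units the gap between marginal cost and willingness to pay runs from 0 up to 70.
DWL = ½ × 70 × 84 = 2940.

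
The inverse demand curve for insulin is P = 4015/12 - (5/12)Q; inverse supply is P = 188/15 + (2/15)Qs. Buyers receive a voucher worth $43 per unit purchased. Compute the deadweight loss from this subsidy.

Pre-subsidy: 4015/12 - (5/12)Q = 188/15 + (2/15)Q gives Q* = 6441/11 and P* = 2990/33.
With the rebate, buyers effectively pay Pb = Ps − 43, where Ps is the price sellers receive.
On the curves, Pb = 4015/12 - (5/12)Q and Ps = 188/15 + (2/15)Q; the wedge Ps − Pb = 43 gives 188/15 + (2/15)Q − (4015/12 - (5/12)Q) = 43, so Q' = 7301/11.
Then Pb = 4015/12 − (5/12)·(7301/11) = 1915/33 and Ps = 188/15 + (2/15)·(7301/11) = 3334/33.
The subsidy expands output by 7301/11 − 6441/11 = 860/11 past the efficient level; on those units the gap between marginal cost and willingness to pay runs from 0 up to 43.
DWL = ½ × 43 × 860/11 = 18490/11.

Deadweight loss = 18490/11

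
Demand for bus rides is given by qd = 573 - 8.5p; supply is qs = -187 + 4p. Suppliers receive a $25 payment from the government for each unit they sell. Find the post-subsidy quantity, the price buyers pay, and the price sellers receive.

Pre-subsidy: 573 - 8.5p = -187 + 4p gives p* = 60.8, q* = 56.2.
With the subsidy, sellers receive ps = pb + 25 for each unit, where pb is the price buyers pay.
Supply in terms of pb becomes qs = -187 + 4(pb + 25) = -87 + 4pb. Setting this equal to demand: 573 - 8.5pb = -87 + 4pb, so pb = 52.8.
Sellers receive ps = 52.8 + 25 = 77.8; q' = 573 − 8.5·52.8 = 124.2.

q' = 124.2; buyers pay $52.8; sellers receive $77.8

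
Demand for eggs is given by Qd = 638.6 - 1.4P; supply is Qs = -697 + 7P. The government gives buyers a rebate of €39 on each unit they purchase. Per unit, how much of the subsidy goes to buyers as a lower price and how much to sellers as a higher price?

Buyers gain €32.5 per unit; sellers gain €6.5 per unit

Pre-subsidy: 638.6 - 1.4P = -697 + 7P gives P* = 159, Q* = 416.
With the rebate, buyers effectively pay Pb = Ps − 39, where Ps is the price sellers receive.
Demand in terms of Ps becomes Qd = 638.6 − 1.4(Ps − 39) = 693.2 - 1.4Ps. Setting this equal to supply: 693.2 - 1.4Ps = -697 + 7Ps, so Ps = 165.5.
Buyers pay Pb = 165.5 − 39 = 126.5; Q' = -697 + 7·165.5 = 461.5.
Buyers' price falls by P* − Pb = 159 − 126.5 = 32.5; sellers' price rises by Ps − P* = 165.5 − 159 = 6.5.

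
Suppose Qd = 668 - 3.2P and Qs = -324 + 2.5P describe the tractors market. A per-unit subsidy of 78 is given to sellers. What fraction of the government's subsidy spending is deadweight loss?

Pre-subsidy: 668 - 3.2P = -324 + 2.5P gives P* = 9920/57, Q* = 6332/57.
With the subsidy, sellers receive Ps = Pb + 78 for each unit, where Pb is the price buyers pay.
Supply in terms of Pb becomes Qs = -324 + 2.5(Pb + 78) = -129 + 2.5Pb. Setting this equal to demand: 668 - 3.2Pb = -129 + 2.5Pb, so Pb = 7970/57.
Sellers receive Ps = 7970/57 + 78 = 12416/57; Q' = 668 − 3.2·(7970/57) = 12572/57.
ΔCS = ½(6332/57 + 12572/57)(9920/57 − 7970/57) = 6143800/1083; ΔPS = ½(6332/57 + 12572/57)(12416/57 − 9920/57) = 7864064/1083.
Government spending = 78 × 12572/57 = 326872/19.
DWL = ½ × 78 × (12572/57 − 6332/57) = 81120/19; fraction = (81120/19) / (326872/19) = 780/3143.

DWL / government spending = 780/3143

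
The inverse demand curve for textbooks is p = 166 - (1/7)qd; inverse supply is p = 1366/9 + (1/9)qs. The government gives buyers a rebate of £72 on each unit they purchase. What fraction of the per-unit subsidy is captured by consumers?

Consumer share = 0.5625

Pre-subsidy: 166 - (1/7)q = 1366/9 + (1/9)q gives q* = 56 and p* = 158.
With the rebate, buyers effectively pay pb = ps − 72, where ps is the price sellers receive.
On the curves, pb = 166 - (1/7)q and ps = 1366/9 + (1/9)q; the wedge ps − pb = 72 gives 1366/9 + (1/9)q − (166 - (1/7)q) = 72, so q' = 339.5.
Then pb = 166 − (1/7)·339.5 = 117.5 and ps = 1366/9 + (1/9)·339.5 = 189.5.
Buyers' price falls by p* − pb = 158 − 117.5 = 40.5; sellers' price rises by ps − p* = 189.5 − 158 = 31.5.
So consumers capture 40.5/72 = 0.5625 of each unit of subsidy.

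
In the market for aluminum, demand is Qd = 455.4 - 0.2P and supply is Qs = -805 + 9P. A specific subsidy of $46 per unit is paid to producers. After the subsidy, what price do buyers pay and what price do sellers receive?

Buyers pay $92; sellers receive $138

Pre-subsidy: 455.4 - 0.2P = -805 + 9P gives P* = 137, Q* = 428.
With the subsidy, sellers receive Ps = Pb + 46 for each unit, where Pb is the price buyers pay.
Supply in terms of Pb becomes Qs = -805 + 9(Pb + 46) = -391 + 9Pb. Setting this equal to demand: 455.4 - 0.2Pb = -391 + 9Pb, so Pb = 92.
Sellers receive Ps = 92 + 46 = 138; Q' = 455.4 − 0.2·92 = 437.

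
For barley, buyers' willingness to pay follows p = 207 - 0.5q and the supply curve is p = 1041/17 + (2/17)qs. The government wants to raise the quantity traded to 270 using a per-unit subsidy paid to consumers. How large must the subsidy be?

At q = 270, from the demand curve buyers pay pb = 207 − 0.5·270 = 72; from the supply curve sellers need ps = 1041/17 + (2/17)·270 = 93.
The subsidy must fill the gap: s = ps − pb = 93 − 72 = 21.

Required subsidy s = 21 per unit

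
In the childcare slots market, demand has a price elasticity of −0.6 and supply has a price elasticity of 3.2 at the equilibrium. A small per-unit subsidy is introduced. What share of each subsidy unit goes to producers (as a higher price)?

Producer share = 3/19

For a small subsidy around the equilibrium, the benefit split depends on the relative slopes, which at a point are proportional to the elasticities.
Buyer share = εs/(εs + |εd|) = 3.2/(3.2 + 0.6) = 16/19; seller share = |εd|/(εs + |εd|) = 3/19.
So producers capture 3/19 of the subsidy.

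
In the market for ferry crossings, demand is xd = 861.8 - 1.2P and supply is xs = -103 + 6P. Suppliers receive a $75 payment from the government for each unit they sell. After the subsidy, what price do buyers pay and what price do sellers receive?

Buyers pay $71.5; sellers receive $146.5

Pre-subsidy: 861.8 - 1.2P = -103 + 6P gives P* = 134, x* = 701.
With the subsidy, sellers receive Ps = Pb + 75 for each unit, where Pb is the price buyers pay.
Supply in terms of Pb becomes xs = -103 + 6(Pb + 75) = 347 + 6Pb. Setting this equal to demand: 861.8 - 1.2Pb = 347 + 6Pb, so Pb = 71.5.
Sellers receive Ps = 71.5 + 75 = 146.5; x' = 861.8 − 1.2·71.5 = 776.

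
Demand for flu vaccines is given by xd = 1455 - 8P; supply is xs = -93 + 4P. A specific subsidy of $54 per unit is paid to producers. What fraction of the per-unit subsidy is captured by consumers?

Pre-subsidy: 1455 - 8P = -93 + 4P gives P* = 129, x* = 423.
With the subsidy, sellers receive Ps = Pb + 54 for each unit, where Pb is the price buyers pay.
Supply in terms of Pb becomes xs = -93 + 4(Pb + 54) = 123 + 4Pb. Setting this equal to demand: 1455 - 8Pb = 123 + 4Pb, so Pb = 111.
Sellers receive Ps = 111 + 54 = 165; x' = 1455 − 8·111 = 567.
Buyers' price falls by P* − Pb = 129 − 111 = 18; sellers' price rises by Ps − P* = 165 − 129 = 36.
So consumers capture 18/54 = 1/3 of each unit of subsidy.

Consumer share = 1/3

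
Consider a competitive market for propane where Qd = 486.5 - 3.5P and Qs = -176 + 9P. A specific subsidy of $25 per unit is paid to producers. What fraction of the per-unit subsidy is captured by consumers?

Consumer share = 0.72

Pre-subsidy: 486.5 - 3.5P = -176 + 9P gives P* = 53, Q* = 301.
With the subsidy, sellers receive Ps = Pb + 25 for each unit, where Pb is the price buyers pay.
Supply in terms of Pb becomes Qs = -176 + 9(Pb + 25) = 49 + 9Pb. Setting this equal to demand: 486.5 - 3.5Pb = 49 + 9Pb, so Pb = 35.
Sellers receive Ps = 35 + 25 = 60; Q' = 486.5 − 3.5·35 = 364.
Buyers' price falls by P* − Pb = 53 − 35 = 18; sellers' price rises by Ps − P* = 60 − 53 = 7.
So consumers capture 18/25 = 0.72 of each unit of subsidy.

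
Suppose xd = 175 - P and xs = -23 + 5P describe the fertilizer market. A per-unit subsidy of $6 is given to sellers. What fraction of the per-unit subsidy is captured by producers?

Producer share = 1/6

Pre-subsidy: 175 - P = -23 + 5P gives P* = 33, x* = 142.
With the subsidy, sellers receive Ps = Pb + 6 for each unit, where Pb is the price buyers pay.
Supply in terms of Pb becomes xs = -23 + 5(Pb + 6) = 7 + 5Pb. Setting this equal to demand: 175 - Pb = 7 + 5Pb, so Pb = 28.
Sellers receive Ps = 28 + 6 = 34; x' = 175 − 1·28 = 147.
Buyers' price falls by P* − Pb = 33 − 28 = 5; sellers' price rises by Ps − P* = 34 − 33 = 1.
So producers capture 1/6 = 1/6 of each unit of subsidy.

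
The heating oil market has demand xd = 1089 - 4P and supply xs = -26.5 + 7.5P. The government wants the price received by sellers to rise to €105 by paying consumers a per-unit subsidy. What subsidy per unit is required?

Required subsidy s = €23 per unit

At a seller price of 105, quantity supplied is -26.5 + 7.5·105 = 761.
Buyers absorb 761 only when they pay Pb with 1089 − 4·Pb = 761, i.e. Pb = 82.
s = Ps − Pb = 105 − 82 = 23.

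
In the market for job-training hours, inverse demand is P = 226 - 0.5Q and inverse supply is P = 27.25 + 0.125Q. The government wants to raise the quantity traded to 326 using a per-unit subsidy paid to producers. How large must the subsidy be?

Required subsidy s = 5 per unit

At Q = 326, from the demand curve buyers pay Pb = 226 − 0.5·326 = 63; from the supply curve sellers need Ps = 27.25 + 0.125·326 = 68.
The subsidy must fill the gap: s = Ps − Pb = 68 − 63 = 5.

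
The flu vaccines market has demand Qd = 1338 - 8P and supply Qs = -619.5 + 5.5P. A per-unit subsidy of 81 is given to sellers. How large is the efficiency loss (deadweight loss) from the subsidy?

Pre-subsidy: 1338 - 8P = -619.5 + 5.5P gives P* = 145, Q* = 178.
With the subsidy, sellers receive Ps = Pb + 81 for each unit, where Pb is the price buyers pay.
Supply in terms of Pb becomes Qs = -619.5 + 5.5(Pb + 81) = -174 + 5.5Pb. Setting this equal to demand: 1338 - 8Pb = -174 + 5.5Pb, so Pb = 112.
Sellers receive Ps = 112 + 81 = 193; Q' = 1338 − 8·112 = 442.
The subsidy expands output by 442 − 178 = 264 past the efficient level; on those units the gap between marginal cost and willingness to pay runs from 0 up to 81.
DWL = ½ × 81 × 264 = 10692.

Deadweight loss = 10692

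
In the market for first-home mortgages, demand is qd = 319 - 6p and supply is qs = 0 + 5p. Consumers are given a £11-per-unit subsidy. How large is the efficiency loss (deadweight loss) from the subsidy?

Pre-subsidy: 319 - 6p = 0 + 5p gives p* = 29, q* = 145.
With the rebate, buyers effectively pay pb = ps − 11, where ps is the price sellers receive.
Demand in terms of ps becomes qd = 319 − 6(ps − 11) = 385 - 6ps. Setting this equal to supply: 385 - 6ps = 0 + 5ps, so ps = 35.
Buyers pay pb = 35 − 11 = 24; q' = 0 + 5·35 = 175.
The subsidy expands output by 175 − 145 = 30 past the efficient level; on those units the gap between marginal cost and willingness to pay runs from 0 up to 11.
DWL = ½ × 11 × 30 = 165.

Deadweight loss = £165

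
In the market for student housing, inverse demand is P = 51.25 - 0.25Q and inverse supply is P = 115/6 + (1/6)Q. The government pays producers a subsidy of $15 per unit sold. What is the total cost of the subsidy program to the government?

Government cost = $1695

Pre-subsidy: 51.25 - 0.25Q = 115/6 + (1/6)Q gives Q* = 77 and P* = 32.
With the subsidy, sellers receive Ps = Pb + 15 for each unit, where Pb is the price buyers pay.
On the curves, Pb = 51.25 - 0.25Q and Ps = 115/6 + (1/6)Q; the wedge Ps − Pb = 15 gives 115/6 + (1/6)Q − (51.25 - 0.25Q) = 15, so Q' = 113.
Then Pb = 51.25 − 0.25·113 = 23 and Ps = 115/6 + (1/6)·113 = 38.
Government outlay = subsidy × quantity = 15 × 113 = 1695.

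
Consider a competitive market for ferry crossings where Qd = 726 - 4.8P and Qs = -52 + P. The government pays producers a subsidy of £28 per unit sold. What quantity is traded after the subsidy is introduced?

Q' = 3054/29

Pre-subsidy: 726 - 4.8P = -52 + P gives P* = 3890/29, Q* = 2382/29.
With the subsidy, sellers receive Ps = Pb + 28 for each unit, where Pb is the price buyers pay.
Supply in terms of Pb becomes Qs = -52 + 1(Pb + 28) = -24 + Pb. Setting this equal to demand: 726 - 4.8Pb = -24 + Pb, so Pb = 3750/29.
Sellers receive Ps = 3750/29 + 28 = 4562/29; Q' = 726 − 4.8·(3750/29) = 3054/29.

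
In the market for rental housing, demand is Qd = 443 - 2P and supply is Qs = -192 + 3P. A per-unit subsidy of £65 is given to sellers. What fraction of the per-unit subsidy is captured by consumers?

Consumer share = 0.6

Pre-subsidy: 443 - 2P = -192 + 3P gives P* = 127, Q* = 189.
With the subsidy, sellers receive Ps = Pb + 65 for each unit, where Pb is the price buyers pay.
Supply in terms of Pb becomes Qs = -192 + 3(Pb + 65) = 3 + 3Pb. Setting this equal to demand: 443 - 2Pb = 3 + 3Pb, so Pb = 88.
Sellers receive Ps = 88 + 65 = 153; Q' = 443 − 2·88 = 267.
Buyers' price falls by P* − Pb = 127 − 88 = 39; sellers' price rises by Ps − P* = 153 − 127 = 26.
So consumers capture 39/65 = 0.6 of each unit of subsidy.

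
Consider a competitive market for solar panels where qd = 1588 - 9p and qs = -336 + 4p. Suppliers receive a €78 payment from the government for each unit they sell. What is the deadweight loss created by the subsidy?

Deadweight loss = €8424

Pre-subsidy: 1588 - 9p = -336 + 4p gives p* = 148, q* = 256.
With the subsidy, sellers receive ps = pb + 78 for each unit, where pb is the price buyers pay.
Supply in terms of pb becomes qs = -336 + 4(pb + 78) = -24 + 4pb. Setting this equal to demand: 1588 - 9pb = -24 + 4pb, so pb = 124.
Sellers receive ps = 124 + 78 = 202; q' = 1588 − 9·124 = 472.
The subsidy expands output by 472 − 256 = 216 past the efficient level; on those units the gap between marginal cost and willingness to pay runs from 0 up to 78.
DWL = ½ × 78 × 216 = 8424.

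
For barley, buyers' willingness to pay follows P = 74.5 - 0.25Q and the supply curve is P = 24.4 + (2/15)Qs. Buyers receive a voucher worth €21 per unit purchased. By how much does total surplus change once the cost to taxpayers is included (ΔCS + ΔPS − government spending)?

Net change in total surplus = -13230/23

Pre-subsidy: 74.5 - 0.25Q = 24.4 + (2/15)Q gives Q* = 3006/23 and P* = 962/23.
With the rebate, buyers effectively pay Pb = Ps − 21, where Ps is the price sellers receive.
On the curves, Pb = 74.5 - 0.25Q and Ps = 24.4 + (2/15)Q; the wedge Ps − Pb = 21 gives 24.4 + (2/15)Q − (74.5 - 0.25Q) = 21, so Q' = 4266/23.
Then Pb = 74.5 − 0.25·(4266/23) = 647/23 and Ps = 24.4 + (2/15)·(4266/23) = 1130/23.
ΔCS = ½(3006/23 + 4266/23)(962/23 − 647/23) = 1145340/529; ΔPS = ½(3006/23 + 4266/23)(1130/23 − 962/23) = 610848/529.
Government spending = 21 × 4266/23 = 89586/23.
Net change = 1145340/529 + 610848/529 − 89586/23 = -13230/23. The loss equals the DWL triangle ½·21·1260/23.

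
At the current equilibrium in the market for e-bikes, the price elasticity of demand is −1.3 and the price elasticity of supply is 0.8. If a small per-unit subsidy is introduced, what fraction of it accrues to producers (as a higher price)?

Producer share = 13/21

For a small subsidy around the equilibrium, the benefit split depends on the relative slopes, which at a point are proportional to the elasticities.
Buyer share = εs/(εs + |εd|) = 0.8/(0.8 + 1.3) = 8/21; seller share = |εd|/(εs + |εd|) = 13/21.
So producers capture 13/21 of the subsidy.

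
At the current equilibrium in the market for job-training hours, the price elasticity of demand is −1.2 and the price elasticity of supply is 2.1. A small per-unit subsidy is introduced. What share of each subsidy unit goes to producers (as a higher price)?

For a small subsidy around the equilibrium, the benefit split depends on the relative slopes, which at a point are proportional to the elasticities.
Buyer share = εs/(εs + |εd|) = 2.1/(2.1 + 1.2) = 7/11; seller share = |εd|/(εs + |εd|) = 4/11.
So producers capture 4/11 of the subsidy.

Producer share = 4/11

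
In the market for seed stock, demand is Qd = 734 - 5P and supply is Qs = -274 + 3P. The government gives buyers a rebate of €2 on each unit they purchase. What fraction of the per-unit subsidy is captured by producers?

Pre-subsidy: 734 - 5P = -274 + 3P gives P* = 126, Q* = 104.
With the rebate, buyers effectively pay Pb = Ps − 2, where Ps is the price sellers receive.
Demand in terms of Ps becomes Qd = 734 − 5(Ps − 2) = 744 - 5Ps. Setting this equal to supply: 744 - 5Ps = -274 + 3Ps, so Ps = 127.25.
Buyers pay Pb = 127.25 − 2 = 125.25; Q' = -274 + 3·127.25 = 107.75.
Buyers' price falls by P* − Pb = 126 − 125.25 = 0.75; sellers' price rises by Ps − P* = 127.25 − 126 = 1.25.
So producers capture 1.25/2 = 0.625 of each unit of subsidy.

Producer share = 0.625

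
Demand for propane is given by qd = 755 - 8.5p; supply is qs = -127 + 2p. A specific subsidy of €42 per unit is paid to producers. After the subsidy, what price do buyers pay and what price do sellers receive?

Buyers pay €76; sellers receive €118

Pre-subsidy: 755 - 8.5p = -127 + 2p gives p* = 84, q* = 41.
With the subsidy, sellers receive ps = pb + 42 for each unit, where pb is the price buyers pay.
Supply in terms of pb becomes qs = -127 + 2(pb + 42) = -43 + 2pb. Setting this equal to demand: 755 - 8.5pb = -43 + 2pb, so pb = 76.
Sellers receive ps = 76 + 42 = 118; q' = 755 − 8.5·76 = 109.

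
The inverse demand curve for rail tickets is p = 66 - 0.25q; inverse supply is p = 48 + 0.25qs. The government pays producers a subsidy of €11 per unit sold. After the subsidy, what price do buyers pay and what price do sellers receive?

Buyers pay €51.5; sellers receive €62.5

Pre-subsidy: 66 - 0.25q = 48 + 0.25q gives q* = 36 and p* = 57.
With the subsidy, sellers receive ps = pb + 11 for each unit, where pb is the price buyers pay.
On the curves, pb = 66 - 0.25q and ps = 48 + 0.25q; the wedge ps − pb = 11 gives 48 + 0.25q − (66 - 0.25q) = 11, so q' = 58.
Then pb = 66 − 0.25·58 = 51.5 and ps = 48 + 0.25·58 = 62.5.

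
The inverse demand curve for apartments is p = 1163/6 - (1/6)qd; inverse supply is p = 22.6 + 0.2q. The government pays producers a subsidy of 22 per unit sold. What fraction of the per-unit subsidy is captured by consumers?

Consumer share = 5/11

Pre-subsidy: 1163/6 - (1/6)q = 22.6 + 0.2q gives q* = 467 and p* = 116.
With the subsidy, sellers receive ps = pb + 22 for each unit, where pb is the price buyers pay.
On the curves, pb = 1163/6 - (1/6)q and ps = 22.6 + 0.2q; the wedge ps − pb = 22 gives 22.6 + 0.2q − (1163/6 - (1/6)q) = 22, so q' = 527.
Then pb = 1163/6 − (1/6)·527 = 106 and ps = 22.6 + 0.2·527 = 128.
Buyers' price falls by p* − pb = 116 − 106 = 10; sellers' price rises by ps − p* = 128 − 116 = 12.
So consumers capture 10/22 = 5/11 of each unit of subsidy.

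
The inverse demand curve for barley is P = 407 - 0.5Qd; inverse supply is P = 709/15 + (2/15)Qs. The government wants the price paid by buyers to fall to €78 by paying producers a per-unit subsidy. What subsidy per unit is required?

Required subsidy s = €57 per unit

At a buyer price of 78, quantity demanded is 814 − 2·78 = 658.
Sellers supply 658 only when they receive Ps = 709/15 + (2/15)·658 = 135.
s = Ps − Pb = 135 − 78 = 57.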